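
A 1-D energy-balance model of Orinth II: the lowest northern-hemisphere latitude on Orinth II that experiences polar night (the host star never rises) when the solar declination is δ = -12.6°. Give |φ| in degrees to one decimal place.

Polar night requires cos H₀ = −tan φ tan δ ≥ 1, i.e. tan φ tan δ ≤ −1.
The boundary is |tan φ| · |tan δ| = 1, so |φ| = 90° − |δ| = 90° − 12.6° = 77.4° in the northern hemisphere.

|φ| = 77.4°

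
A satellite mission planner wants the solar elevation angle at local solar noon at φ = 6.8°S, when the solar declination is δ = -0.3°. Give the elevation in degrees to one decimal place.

83.5°

At local noon the hour angle is zero, so the zenith angle equals |φ − δ| = |-6.8° − (-0.300°)| = 6.500°.
Elevation = 90° − 6.500° = 83.5°.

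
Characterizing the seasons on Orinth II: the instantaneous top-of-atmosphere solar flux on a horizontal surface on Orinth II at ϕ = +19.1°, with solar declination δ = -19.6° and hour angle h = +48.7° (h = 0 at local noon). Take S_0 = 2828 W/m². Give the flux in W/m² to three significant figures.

1.35e+03 W/m²

cos θ_z = sin ϕ sin δ + cos ϕ cos δ cos h = -0.109766 + 0.587531 = 0.477765.
Flux = S_0 · cos θ_z = 2828 × 0.477765 = 1351 W/m².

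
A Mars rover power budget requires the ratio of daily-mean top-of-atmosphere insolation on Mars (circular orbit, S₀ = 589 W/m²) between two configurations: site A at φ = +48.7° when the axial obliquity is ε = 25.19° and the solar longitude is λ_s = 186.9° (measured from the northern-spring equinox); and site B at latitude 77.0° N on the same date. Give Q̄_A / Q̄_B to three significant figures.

Q̄_A / Q̄_B ≈ 3.95

— Configuration A (φ=+48.7°):
Solar declination: sin δ = sin ε · sin λ_s = sin 25.19° × sin 186.9° = -0.05113, so δ = -2.931°.
cos H₀ = −tan(+48.7°) tan(-2.931°) = 0.0583, H₀ = 1.5125 rad.
Bracket: H₀ sin φ sin δ + cos φ cos δ sin H₀ = 1.5125×0.75126×-0.05113 + 0.66000×0.99869×0.99830 = -0.058098 + 0.658015 = 0.599917.
Q̄ = (S₀/π) × [bracket] = (589/π) × 0.599917 = 112.48 W/m².
— Configuration B (φ=+77.0°):
cos H₀ = −tan(+77.0°) tan(-2.931°) = 0.2218, H₀ = 1.3472 rad.
Bracket: H₀ sin φ sin δ + cos φ cos δ sin H₀ = 1.3472×0.97437×-0.05113 + 0.22495×0.99869×0.97510 = -0.067117 + 0.219061 = 0.151944.
Q̄ = (S₀/π) × [bracket] = (589/π) × 0.151944 = 28.487 W/m².
Ratio Q̄_A / Q̄_B = 112.48 / 28.487 = 3.948.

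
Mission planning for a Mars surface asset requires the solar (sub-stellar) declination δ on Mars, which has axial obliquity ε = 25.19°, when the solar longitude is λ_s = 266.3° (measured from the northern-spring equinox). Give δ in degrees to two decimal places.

δ = -25.13°

sin δ = sin ε · sin λ_s = sin 25.19° × sin 266.3° = -0.424734.
δ = arcsin(-0.424734) = -25.13°.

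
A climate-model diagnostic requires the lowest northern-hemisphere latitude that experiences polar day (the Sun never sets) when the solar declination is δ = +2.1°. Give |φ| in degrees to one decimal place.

Polar day requires cos H₀ = −tan φ tan δ ≤ −1, i.e. tan φ tan δ ≥ 1.
The boundary is |tan φ| · |tan δ| = 1, so |φ| = 90° − |δ| = 90° − 2.1° = 87.9° in the northern hemisphere.

|φ| = 87.9°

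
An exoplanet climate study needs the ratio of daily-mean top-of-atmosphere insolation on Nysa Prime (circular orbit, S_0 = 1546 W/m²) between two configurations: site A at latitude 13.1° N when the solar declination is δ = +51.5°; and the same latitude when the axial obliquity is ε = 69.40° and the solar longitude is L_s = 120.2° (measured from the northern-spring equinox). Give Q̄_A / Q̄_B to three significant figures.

Q̄_A / Q̄_B ≈ 1.02

— Configuration A (ϕ=+13.1°):
cos h₀ = −tan(+13.1°) tan(+51.500°) = -0.2926, h₀ = 1.8677 rad.
Bracket: h₀ sin ϕ sin δ + cos ϕ cos δ sin h₀ = 1.8677×0.22665×0.78261 + 0.97398×0.62251×0.95625 = 0.331290 + 0.579786 = 0.911076.
Q̄ = (S_0/π) × [bracket] = (1546/π) × 0.911076 = 448.35 W/m².
— Configuration B (ϕ=+13.1°):
Solar declination: sin δ = sin ε · sin L_s = sin 69.40° × sin 120.2° = 0.80901, so δ = +54.000°.
cos h₀ = −tan(+13.1°) tan(+54.000°) = -0.3203, h₀ = 1.8968 rad.
Bracket: h₀ sin ϕ sin δ + cos ϕ cos δ sin h₀ = 1.8968×0.22665×0.80901 + 0.97398×0.58779×0.94732 = 0.347801 + 0.542337 = 0.890138.
Q̄ = (S_0/π) × [bracket] = (1546/π) × 0.890138 = 438.04 W/m².
Ratio Q̄_A / Q̄_B = 448.35 / 438.04 = 1.024.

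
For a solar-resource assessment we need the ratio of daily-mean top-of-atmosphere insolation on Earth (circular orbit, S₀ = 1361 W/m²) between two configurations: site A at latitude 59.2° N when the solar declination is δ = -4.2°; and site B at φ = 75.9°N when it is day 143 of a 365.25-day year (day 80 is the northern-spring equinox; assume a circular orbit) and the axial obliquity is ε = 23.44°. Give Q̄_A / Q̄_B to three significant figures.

— Configuration A (φ=+59.2°):
cos H₀ = −tan(+59.2°) tan(-4.200°) = 0.1232, H₀ = 1.4473 rad.
Bracket: H₀ sin φ sin δ + cos φ cos δ sin H₀ = 1.4473×0.85896×-0.07324 + 0.51204×0.99731×0.99238 = -0.091050 + 0.506771 = 0.415721.
Q̄ = (S₀/π) × [bracket] = (1361/π) × 0.415721 = 180.10 W/m².
— Configuration B (φ=+75.9°):
Solar longitude: λ_s = 360° × (143 − 80)/365.25 = 62.094°.
sin δ = sin 23.44° × sin 62.094° = 0.35153, so δ = +20.581°.
cos H₀ = −tan(+75.9°) tan(+20.581°) = -1.4949 ≤ −1 ⇒ polar day, H₀ = π.
Bracket: H₀ sin φ sin δ + cos φ cos δ sin H₀ = 3.1416×0.96987×0.35153 + 0.24362×0.93618×0.00000 = 1.071092 + 0.000000 = 1.071092.
Q̄ = (S₀/π) × [bracket] = (1361/π) × 1.071092 = 464.02 W/m².
Ratio Q̄_A / Q̄_B = 180.10 / 464.02 = 0.3881.

Q̄_A / Q̄_B ≈ 0.388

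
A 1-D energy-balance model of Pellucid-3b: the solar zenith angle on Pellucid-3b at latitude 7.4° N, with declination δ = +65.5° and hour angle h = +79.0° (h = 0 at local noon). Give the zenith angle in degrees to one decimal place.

θ_z = 78.7°

cos θ_z = sin φ sin δ + cos φ cos δ cos h = 0.117199 + 0.078468 = 0.195667.
θ_z = arccos(0.195667) = 78.7°.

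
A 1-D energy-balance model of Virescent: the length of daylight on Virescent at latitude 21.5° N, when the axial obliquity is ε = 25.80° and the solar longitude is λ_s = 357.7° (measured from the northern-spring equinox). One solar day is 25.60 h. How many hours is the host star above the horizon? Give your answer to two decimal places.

Solar declination: sin δ = sin ε · sin λ_s = sin 25.80° × sin 357.7° = -0.01747, so δ = -1.001°.
cos H₀ = −tan φ · tan δ = −tan(+21.5°) × tan(-1.001°) = 0.0069, so H₀ = 1.5639 rad = 89.61°.
Daylight = 2H₀/(2π) × 25.60 h = (1.5639/π) × 25.60 = 12.74 h.

12.74 h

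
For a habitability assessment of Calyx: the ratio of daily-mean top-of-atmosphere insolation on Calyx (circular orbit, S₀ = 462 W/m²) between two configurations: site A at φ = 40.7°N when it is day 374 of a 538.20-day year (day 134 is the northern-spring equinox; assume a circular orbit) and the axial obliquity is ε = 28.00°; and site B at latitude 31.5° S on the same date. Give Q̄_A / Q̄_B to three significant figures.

Q̄_A / Q̄_B ≈ 1.28

— Configuration A (φ=+40.7°):
Solar longitude: λ_s = 360° × (374 − 134)/538.20 = 160.535°.
sin δ = sin 28.00° × sin 160.535° = 0.15644, so δ = +9.000°.
cos H₀ = −tan(+40.7°) tan(+9.000°) = -0.1362, H₀ = 1.7075 rad.
Bracket: H₀ sin φ sin δ + cos φ cos δ sin H₀ = 1.7075×0.65210×0.15644 + 0.75813×0.98769×0.99068 = 0.174190 + 0.741819 = 0.916009.
Q̄ = (S₀/π) × [bracket] = (462/π) × 0.916009 = 134.71 W/m².
— Configuration B (φ=-31.5°):
cos H₀ = −tan(-31.5°) tan(+9.000°) = 0.0971, H₀ = 1.4736 rad.
Bracket: H₀ sin φ sin δ + cos φ cos δ sin H₀ = 1.4736×-0.52250×0.15644 + 0.85264×0.98769×0.99528 = -0.120452 + 0.838169 = 0.717717.
Q̄ = (S₀/π) × [bracket] = (462/π) × 0.717717 = 105.55 W/m².
Ratio Q̄_A / Q̄_B = 134.71 / 105.55 = 1.276.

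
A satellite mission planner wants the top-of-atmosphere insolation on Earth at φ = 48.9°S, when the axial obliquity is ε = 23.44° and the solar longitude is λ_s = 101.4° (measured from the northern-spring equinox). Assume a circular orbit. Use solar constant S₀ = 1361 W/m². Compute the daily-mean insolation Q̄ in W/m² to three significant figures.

Solar declination: sin δ = sin ε · sin λ_s = sin 23.44° × sin 101.4° = 0.38994, so δ = +22.951°.
cos H₀ = −tan(-48.9°) tan(+22.951°) = 0.4854, H₀ = 1.0639 rad.
Bracket: H₀ sin φ sin δ + cos φ cos δ sin H₀ = 1.0639×-0.75356×0.38994 + 0.65738×0.92084×0.87428 = -0.312620 + 0.529238 = 0.216618.
Q̄ = (S₀/π) × [bracket] = (1361/π) × 0.216618 = 93.84 W/m².

Q̄ ≈ 93.8 W/m²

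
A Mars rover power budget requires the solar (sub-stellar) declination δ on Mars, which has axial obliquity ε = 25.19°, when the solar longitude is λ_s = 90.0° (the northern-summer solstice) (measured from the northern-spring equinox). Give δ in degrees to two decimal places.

sin δ = sin ε · sin λ_s = sin 25.19° × sin 90.0° = 0.425621.
δ = arcsin(0.425621) = +25.19°.

δ = +25.19°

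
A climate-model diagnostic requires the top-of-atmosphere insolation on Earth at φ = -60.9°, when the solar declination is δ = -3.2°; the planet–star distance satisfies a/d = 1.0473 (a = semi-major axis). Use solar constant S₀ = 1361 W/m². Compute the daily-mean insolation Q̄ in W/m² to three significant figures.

Q̄ ≈ 268 W/m²

cos H₀ = −tan(-60.9°) tan(-3.200°) = -0.1004, H₀ = 1.6714 rad.
Bracket: H₀ sin φ sin δ + cos φ cos δ sin H₀ = 1.6714×-0.87377×-0.05582 + 0.48634×0.99844×0.99494 = 0.081521 + 0.483124 = 0.564645.
Inverse-square distance factor (a/d)² = 1.0473² = 1.096837.
Q̄ = (S₀/π) × 1.096837 × [bracket] = (1361/π) × 1.096837 × 0.564645 = 268.3 W/m².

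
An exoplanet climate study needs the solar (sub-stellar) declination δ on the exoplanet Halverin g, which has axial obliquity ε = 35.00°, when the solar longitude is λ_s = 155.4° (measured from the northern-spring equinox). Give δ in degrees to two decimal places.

sin δ = sin ε · sin λ_s = sin 35.00° × sin 155.4° = 0.238769.
δ = arcsin(0.238769) = +13.81°.

δ = +13.81°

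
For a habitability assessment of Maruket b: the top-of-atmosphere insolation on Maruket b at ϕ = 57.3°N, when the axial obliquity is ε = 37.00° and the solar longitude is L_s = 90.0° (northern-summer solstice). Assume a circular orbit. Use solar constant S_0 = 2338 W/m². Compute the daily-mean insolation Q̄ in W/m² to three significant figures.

Solar declination: sin δ = sin ε · sin L_s = sin 37.00° × sin 90.0° = 0.60182, so δ = +37.000°.
cos h₀ = −tan(+57.3°) tan(+37.000°) = -1.1738 ≤ −1 ⇒ polar day, h₀ = π.
Bracket: h₀ sin ϕ sin δ + cos ϕ cos δ sin h₀ = 3.1416×0.84151×0.60182 + 0.54024×0.79864×0.00000 = 1.591024 + 0.000000 = 1.591024.
Q̄ = (S_0/π) × [bracket] = (2338/π) × 1.591024 = 1184 W/m².

Q̄ ≈ 1.18e+03 W/m²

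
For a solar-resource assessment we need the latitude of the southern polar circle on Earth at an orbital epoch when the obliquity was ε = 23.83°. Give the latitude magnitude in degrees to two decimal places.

66.17°

The polar circle is the lowest latitude that experiences at least one full rotation of continuous darkness at the northern-summer solstice; it lies at |ϕ| = 90° − ε = 90° − 23.83° = 66.17°.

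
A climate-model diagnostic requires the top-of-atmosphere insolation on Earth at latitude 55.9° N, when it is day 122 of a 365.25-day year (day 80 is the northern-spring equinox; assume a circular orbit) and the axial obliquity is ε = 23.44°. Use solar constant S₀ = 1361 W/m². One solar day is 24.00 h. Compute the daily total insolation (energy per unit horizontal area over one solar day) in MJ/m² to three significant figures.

Solar longitude: λ_s = 360° × (122 − 80)/365.25 = 41.396°.
sin δ = sin 23.44° × sin 41.396° = 0.26304, so δ = +15.251°.
cos H₀ = −tan(+55.9°) tan(+15.251°) = -0.4027, H₀ = 1.9853 rad.
Bracket: H₀ sin φ sin δ + cos φ cos δ sin H₀ = 1.9853×0.82806×0.26304 + 0.56064×0.96478×0.91533 = 0.432424 + 0.495097 = 0.927521.
Q̄ = (S₀/π) × [bracket] = (1361/π) × 0.927521 = 401.82 W/m².
Daily total = Q̄ × 24.00 h × 3600 s/h = 401.82 × 24.00 × 3600 / 10⁶ = 34.72 MJ/m².

34.7 MJ/m²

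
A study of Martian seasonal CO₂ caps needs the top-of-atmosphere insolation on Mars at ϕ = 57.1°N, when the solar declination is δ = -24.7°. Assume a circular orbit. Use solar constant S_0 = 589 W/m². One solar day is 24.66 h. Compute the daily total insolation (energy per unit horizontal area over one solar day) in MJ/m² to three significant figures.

cos h₀ = −tan(+57.1°) tan(-24.700°) = 0.7110, h₀ = 0.7799 rad.
Bracket: h₀ sin ϕ sin δ + cos ϕ cos δ sin h₀ = 0.7799×0.83962×-0.41787 + 0.54317×0.90851×0.70322 = -0.273629 + 0.347022 = 0.073393.
Q̄ = (S_0/π) × [bracket] = (589/π) × 0.073393 = 13.760 W/m².
Daily total = Q̄ × 24.66 h × 3600 s/h = 13.760 × 24.66 × 3600 / 10⁶ = 1.222 MJ/m².

1.22 MJ/m²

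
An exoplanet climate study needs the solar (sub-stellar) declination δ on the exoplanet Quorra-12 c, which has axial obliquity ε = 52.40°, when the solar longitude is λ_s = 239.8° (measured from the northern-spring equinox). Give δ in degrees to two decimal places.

sin δ = sin ε · sin λ_s = sin 52.40° × sin 239.8° = -0.684756.
δ = arcsin(-0.684756) = -43.22°.

δ = -43.22°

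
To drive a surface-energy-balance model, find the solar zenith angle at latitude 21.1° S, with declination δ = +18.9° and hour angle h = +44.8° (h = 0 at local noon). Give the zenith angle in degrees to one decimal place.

θ_z = 59.4°

cos θ_z = sin ϕ sin δ + cos ϕ cos δ cos h = -0.116609 + 0.626305 = 0.509696.
θ_z = arccos(0.509696) = 59.4°.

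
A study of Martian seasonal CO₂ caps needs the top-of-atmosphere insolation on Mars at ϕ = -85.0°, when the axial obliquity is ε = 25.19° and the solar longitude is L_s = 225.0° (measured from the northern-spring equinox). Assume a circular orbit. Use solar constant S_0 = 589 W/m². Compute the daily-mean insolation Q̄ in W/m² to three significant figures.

Solar declination: sin δ = sin ε · sin L_s = sin 25.19° × sin 225.0° = -0.30096, so δ = -17.515°.
cos h₀ = −tan(-85.0°) tan(-17.515°) = -3.6072 ≤ −1 ⇒ polar day, h₀ = π.
Bracket: h₀ sin ϕ sin δ + cos ϕ cos δ sin h₀ = 3.1416×-0.99619×-0.30096 + 0.08716×0.95364×0.00000 = 0.941894 + 0.000000 = 0.941894.
Q̄ = (S_0/π) × [bracket] = (589/π) × 0.941894 = 176.6 W/m².

Q̄ ≈ 177 W/m²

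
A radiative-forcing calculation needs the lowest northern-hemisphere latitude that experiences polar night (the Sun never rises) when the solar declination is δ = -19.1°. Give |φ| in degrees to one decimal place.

Polar night requires cos H₀ = −tan φ tan δ ≥ 1, i.e. tan φ tan δ ≤ −1.
The boundary is |tan φ| · |tan δ| = 1, so |φ| = 90° − |δ| = 90° − 19.1° = 70.9° in the northern hemisphere.

|φ| = 70.9°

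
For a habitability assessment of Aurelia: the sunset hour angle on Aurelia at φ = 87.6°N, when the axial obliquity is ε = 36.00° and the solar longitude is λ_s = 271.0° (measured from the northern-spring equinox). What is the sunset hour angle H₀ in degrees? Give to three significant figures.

Solar declination: sin δ = sin ε · sin λ_s = sin 36.00° × sin 271.0° = -0.58770, so δ = -35.994°.
cos H₀ = −tan φ · tan δ = 17.3307 ≥ 1, so the host star never rises (polar night) and H₀ = 0.

H₀ = 0.00°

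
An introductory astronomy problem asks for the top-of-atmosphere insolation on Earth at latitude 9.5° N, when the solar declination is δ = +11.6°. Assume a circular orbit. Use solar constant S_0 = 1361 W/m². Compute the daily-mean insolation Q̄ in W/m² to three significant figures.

cos h₀ = −tan(+9.5°) tan(+11.600°) = -0.0344, h₀ = 1.6052 rad.
Bracket: h₀ sin ϕ sin δ + cos ϕ cos δ sin h₀ = 1.6052×0.16505×0.20108 + 0.98629×0.97958×0.99941 = 0.053274 + 0.965580 = 1.018854.
Q̄ = (S_0/π) × [bracket] = (1361/π) × 1.018854 = 441.4 W/m².

Q̄ ≈ 441 W/m²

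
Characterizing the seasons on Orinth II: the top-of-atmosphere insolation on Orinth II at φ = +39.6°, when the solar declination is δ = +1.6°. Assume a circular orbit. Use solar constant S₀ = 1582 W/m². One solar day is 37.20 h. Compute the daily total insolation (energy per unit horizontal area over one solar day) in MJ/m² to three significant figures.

cos H₀ = −tan(+39.6°) tan(+1.600°) = -0.0231, H₀ = 1.5939 rad.
Bracket: H₀ sin φ sin δ + cos φ cos δ sin H₀ = 1.5939×0.63742×0.02792 + 0.77051×0.99961×0.99973 = 0.028366 + 0.770002 = 0.798368.
Q̄ = (S₀/π) × [bracket] = (1582/π) × 0.798368 = 402.03 W/m².
Daily total = Q̄ × 37.20 h × 3600 s/h = 402.03 × 37.20 × 3600 / 10⁶ = 53.84 MJ/m².

53.8 MJ/m²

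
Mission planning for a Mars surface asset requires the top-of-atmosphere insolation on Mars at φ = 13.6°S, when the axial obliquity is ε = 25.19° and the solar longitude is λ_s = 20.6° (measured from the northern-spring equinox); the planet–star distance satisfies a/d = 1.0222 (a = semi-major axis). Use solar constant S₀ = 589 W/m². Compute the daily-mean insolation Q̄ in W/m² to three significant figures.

Q̄ ≈ 178 W/m²

Solar declination: sin δ = sin ε · sin λ_s = sin 25.19° × sin 20.6° = 0.14975, so δ = +8.613°.
cos H₀ = −tan(-13.6°) tan(+8.613°) = 0.0366, H₀ = 1.5341 rad.
Bracket: H₀ sin φ sin δ + cos φ cos δ sin H₀ = 1.5341×-0.23514×0.14975 + 0.97196×0.98872×0.99933 = -0.054019 + 0.960352 = 0.906333.
Inverse-square distance factor (a/d)² = 1.0222² = 1.044893.
Q̄ = (S₀/π) × 1.044893 × [bracket] = (589/π) × 1.044893 × 0.906333 = 177.6 W/m².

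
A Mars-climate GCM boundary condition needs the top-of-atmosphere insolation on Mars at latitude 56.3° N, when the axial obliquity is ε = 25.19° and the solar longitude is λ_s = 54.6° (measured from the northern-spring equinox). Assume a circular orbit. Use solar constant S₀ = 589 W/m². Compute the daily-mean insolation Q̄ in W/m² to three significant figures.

Q̄ ≈ 198 W/m²

Solar declination: sin δ = sin ε · sin λ_s = sin 25.19° × sin 54.6° = 0.34694, so δ = +20.300°.
cos H₀ = −tan(+56.3°) tan(+20.300°) = -0.5547, H₀ = 2.1587 rad.
Bracket: H₀ sin φ sin δ + cos φ cos δ sin H₀ = 2.1587×0.83195×0.34694 + 0.55484×0.93789×0.83208 = 0.623080 + 0.432997 = 1.056077.
Q̄ = (S₀/π) × [bracket] = (589/π) × 1.056077 = 198.0 W/m².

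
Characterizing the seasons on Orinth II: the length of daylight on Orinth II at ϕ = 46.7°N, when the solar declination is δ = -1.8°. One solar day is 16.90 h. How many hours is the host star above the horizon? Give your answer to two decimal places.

8.27 h

cos h₀ = −tan ϕ · tan δ = −tan(+46.7°) × tan(-1.800°) = 0.0333, so h₀ = 1.5374 rad = 88.09°.
Daylight = 2h₀/(2π) × 16.90 h = (1.5374/π) × 16.90 = 8.27 h.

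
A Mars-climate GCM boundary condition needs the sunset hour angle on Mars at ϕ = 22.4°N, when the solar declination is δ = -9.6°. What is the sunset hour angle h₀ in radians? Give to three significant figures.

h₀ = 1.50 rad

cos h₀ = −tan ϕ · tan δ = −tan(+22.4°) × tan(-9.600°) = 0.0697, so h₀ = 1.5010 rad = 86.00°.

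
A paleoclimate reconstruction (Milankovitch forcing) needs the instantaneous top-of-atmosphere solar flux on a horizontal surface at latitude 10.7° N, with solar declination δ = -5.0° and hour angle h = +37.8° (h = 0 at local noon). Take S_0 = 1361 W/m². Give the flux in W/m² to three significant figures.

1.03e+03 W/m²

cos θ_z = sin ϕ sin δ + cos ϕ cos δ cos h = -0.016182 + 0.773462 = 0.757280.
Flux = S_0 · cos θ_z = 1361 × 0.757280 = 1031 W/m².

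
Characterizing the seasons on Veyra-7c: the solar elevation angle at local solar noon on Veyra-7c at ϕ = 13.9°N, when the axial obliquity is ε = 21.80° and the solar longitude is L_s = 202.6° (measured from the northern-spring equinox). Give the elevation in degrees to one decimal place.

67.9°

Solar declination: sin δ = sin ε · sin L_s = sin 21.80° × sin 202.6° = -0.14271, so δ = -8.205°.
At local noon the hour angle is zero, so the zenith angle equals |ϕ − δ| = |+13.9° − (-8.205°)| = 22.105°.
Elevation = 90° − 22.105° = 67.9°.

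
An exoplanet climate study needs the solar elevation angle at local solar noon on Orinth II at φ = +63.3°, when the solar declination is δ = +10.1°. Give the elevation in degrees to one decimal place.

At local noon the hour angle is zero, so the zenith angle equals |φ − δ| = |+63.3° − (+10.100°)| = 53.200°.
Elevation = 90° − 53.200° = 36.8°.

36.8°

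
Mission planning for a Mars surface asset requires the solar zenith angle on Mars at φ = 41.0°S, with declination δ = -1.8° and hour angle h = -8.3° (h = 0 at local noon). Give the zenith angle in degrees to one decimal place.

cos θ_z = sin φ sin δ + cos φ cos δ cos h = 0.020607 + 0.746436 = 0.767043.
θ_z = arccos(0.767043) = 39.9°.

θ_z = 39.9°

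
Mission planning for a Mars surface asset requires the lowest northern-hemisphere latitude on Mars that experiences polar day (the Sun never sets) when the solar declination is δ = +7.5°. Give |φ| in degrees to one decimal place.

Polar day requires cos H₀ = −tan φ tan δ ≤ −1, i.e. tan φ tan δ ≥ 1.
The boundary is |tan φ| · |tan δ| = 1, so |φ| = 90° − |δ| = 90° − 7.5° = 82.5° in the northern hemisphere.

|φ| = 82.5°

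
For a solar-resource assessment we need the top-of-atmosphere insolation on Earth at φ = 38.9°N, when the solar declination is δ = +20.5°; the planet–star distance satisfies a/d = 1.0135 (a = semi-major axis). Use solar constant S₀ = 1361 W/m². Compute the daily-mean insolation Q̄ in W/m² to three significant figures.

Q̄ ≈ 493 W/m²

cos H₀ = −tan(+38.9°) tan(+20.500°) = -0.3017, H₀ = 1.8773 rad.
Bracket: H₀ sin φ sin δ + cos φ cos δ sin H₀ = 1.8773×0.62796×0.35021 + 0.77824×0.93667×0.95341 = 0.412852 + 0.694992 = 1.107844.
Inverse-square distance factor (a/d)² = 1.0135² = 1.027182.
Q̄ = (S₀/π) × 1.027182 × [bracket] = (1361/π) × 1.027182 × 1.107844 = 493.0 W/m².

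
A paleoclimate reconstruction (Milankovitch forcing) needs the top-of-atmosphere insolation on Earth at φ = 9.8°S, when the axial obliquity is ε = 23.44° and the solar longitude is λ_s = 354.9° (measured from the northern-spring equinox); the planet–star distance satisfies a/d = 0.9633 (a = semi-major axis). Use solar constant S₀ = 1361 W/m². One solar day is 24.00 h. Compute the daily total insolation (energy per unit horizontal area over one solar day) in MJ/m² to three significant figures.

34.5 MJ/m²

Solar declination: sin δ = sin ε · sin λ_s = sin 23.44° × sin 354.9° = -0.03536, so δ = -2.026°.
cos H₀ = −tan(-9.8°) tan(-2.026°) = -0.0061, H₀ = 1.5769 rad.
Bracket: H₀ sin φ sin δ + cos φ cos δ sin H₀ = 1.5769×-0.17021×-0.03536 + 0.98541×0.99937×0.99998 = 0.009491 + 0.984769 = 0.994260.
Inverse-square distance factor (a/d)² = 0.9633² = 0.927947.
Q̄ = (S₀/π) × 0.927947 × [bracket] = (1361/π) × 0.927947 × 0.994260 = 399.70 W/m².
Daily total = Q̄ × 24.00 h × 3600 s/h = 399.70 × 24.00 × 3600 / 10⁶ = 34.53 MJ/m².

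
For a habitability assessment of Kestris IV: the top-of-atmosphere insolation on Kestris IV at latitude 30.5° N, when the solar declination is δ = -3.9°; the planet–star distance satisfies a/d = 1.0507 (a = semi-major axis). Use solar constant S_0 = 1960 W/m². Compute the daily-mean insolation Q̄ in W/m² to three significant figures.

cos h₀ = −tan(+30.5°) tan(-3.900°) = 0.0402, h₀ = 1.5306 rad.
Bracket: h₀ sin ϕ sin δ + cos ϕ cos δ sin h₀ = 1.5306×0.50754×-0.06802 + 0.86163×0.99768×0.99919 = -0.052841 + 0.858935 = 0.806094.
Inverse-square distance factor (a/d)² = 1.0507² = 1.103970.
Q̄ = (S_0/π) × 1.103970 × [bracket] = (1960/π) × 1.103970 × 0.806094 = 555.2 W/m².

Q̄ ≈ 555 W/m²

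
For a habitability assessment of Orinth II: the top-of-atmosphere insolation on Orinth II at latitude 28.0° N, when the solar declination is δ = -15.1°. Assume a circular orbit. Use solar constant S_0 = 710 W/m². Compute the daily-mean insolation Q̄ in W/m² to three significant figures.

Q̄ ≈ 151 W/m²

cos h₀ = −tan(+28.0°) tan(-15.100°) = 0.1435, h₀ = 1.4268 rad.
Bracket: h₀ sin ϕ sin δ + cos ϕ cos δ sin h₀ = 1.4268×0.46947×-0.26050 + 0.88295×0.96547×0.98966 = -0.174493 + 0.843647 = 0.669154.
Q̄ = (S_0/π) × [bracket] = (710/π) × 0.669154 = 151.2 W/m².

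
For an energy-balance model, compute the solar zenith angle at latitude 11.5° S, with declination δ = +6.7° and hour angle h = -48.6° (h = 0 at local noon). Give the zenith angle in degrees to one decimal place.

θ_z = 51.7°

cos θ_z = sin φ sin δ + cos φ cos δ cos h = -0.023260 + 0.643610 = 0.620350.
θ_z = arccos(0.620350) = 51.7°.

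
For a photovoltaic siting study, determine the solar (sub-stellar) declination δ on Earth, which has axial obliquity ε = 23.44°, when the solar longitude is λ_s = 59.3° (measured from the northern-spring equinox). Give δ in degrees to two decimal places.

δ = +20.00°

sin δ = sin ε · sin λ_s = sin 23.44° × sin 59.3° = 0.342039.
δ = arcsin(0.342039) = +20.00°.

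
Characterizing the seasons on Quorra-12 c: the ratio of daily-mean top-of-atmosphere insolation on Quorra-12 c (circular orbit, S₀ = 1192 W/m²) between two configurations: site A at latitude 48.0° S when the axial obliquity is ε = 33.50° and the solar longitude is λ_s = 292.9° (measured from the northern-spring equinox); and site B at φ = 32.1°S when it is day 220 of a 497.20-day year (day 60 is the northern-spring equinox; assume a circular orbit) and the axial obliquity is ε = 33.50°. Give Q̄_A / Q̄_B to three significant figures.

Q̄_A / Q̄_B ≈ 3.52

— Configuration A (φ=-48.0°):
Solar declination: sin δ = sin ε · sin λ_s = sin 33.50° × sin 292.9° = -0.50844, so δ = -30.560°.
cos H₀ = −tan(-48.0°) tan(-30.560°) = -0.6558, H₀ = 2.2860 rad.
Bracket: H₀ sin φ sin δ + cos φ cos δ sin H₀ = 2.2860×-0.74314×-0.50844 + 0.66913×0.86110×0.75497 = 0.863747 + 0.435005 = 1.298752.
Q̄ = (S₀/π) × [bracket] = (1192/π) × 1.298752 = 492.78 W/m².
— Configuration B (φ=-32.1°):
Solar longitude: λ_s = 360° × (220 − 60)/497.20 = 115.849°.
sin δ = sin 33.50° × sin 115.849° = 0.49671, so δ = +29.783°.
cos H₀ = −tan(-32.1°) tan(+29.783°) = 0.3590, H₀ = 1.2036 rad.
Bracket: H₀ sin φ sin δ + cos φ cos δ sin H₀ = 1.2036×-0.53140×0.49671 + 0.84712×0.86791×0.93333 = -0.317692 + 0.686207 = 0.368515.
Q̄ = (S₀/π) × [bracket] = (1192/π) × 0.368515 = 139.82 W/m².
Ratio Q̄_A / Q̄_B = 492.78 / 139.82 = 3.524.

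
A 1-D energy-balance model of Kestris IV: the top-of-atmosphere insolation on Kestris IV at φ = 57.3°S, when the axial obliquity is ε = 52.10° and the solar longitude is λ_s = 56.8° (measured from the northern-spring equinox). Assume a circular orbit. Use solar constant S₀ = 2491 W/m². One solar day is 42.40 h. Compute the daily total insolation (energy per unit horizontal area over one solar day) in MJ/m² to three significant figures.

0.00 MJ/m²

Solar declination: sin δ = sin ε · sin λ_s = sin 52.10° × sin 56.8° = 0.66028, so δ = +41.321°.
cos H₀ = −tan(-57.3°) tan(+41.321°) = 1.3695 ≥ 1 ⇒ polar night, H₀ = 0 and Q̄ = 0.
Daily total = Q̄ × 42.40 h × 3600 s/h = 0.00 MJ/m².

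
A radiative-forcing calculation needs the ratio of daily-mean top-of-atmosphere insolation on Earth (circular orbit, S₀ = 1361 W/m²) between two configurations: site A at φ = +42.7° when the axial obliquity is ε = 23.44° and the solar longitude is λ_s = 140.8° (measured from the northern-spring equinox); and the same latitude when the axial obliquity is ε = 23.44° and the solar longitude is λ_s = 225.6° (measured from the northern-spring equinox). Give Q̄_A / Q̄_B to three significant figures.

— Configuration A (φ=+42.7°):
Solar declination: sin δ = sin ε · sin λ_s = sin 23.44° × sin 140.8° = 0.25141, so δ = +14.561°.
cos H₀ = −tan(+42.7°) tan(+14.561°) = -0.2397, H₀ = 1.8129 rad.
Bracket: H₀ sin φ sin δ + cos φ cos δ sin H₀ = 1.8129×0.67816×0.25141 + 0.73491×0.96788×0.97085 = 0.309093 + 0.690570 = 0.999663.
Q̄ = (S₀/π) × [bracket] = (1361/π) × 0.999663 = 433.07 W/m².
— Configuration B (φ=+42.7°):
Solar declination: sin δ = sin ε · sin λ_s = sin 23.44° × sin 225.6° = -0.28421, so δ = -16.512°.
cos H₀ = −tan(+42.7°) tan(-16.512°) = 0.2735, H₀ = 1.2937 rad.
Bracket: H₀ sin φ sin δ + cos φ cos δ sin H₀ = 1.2937×0.67816×-0.28421 + 0.73491×0.95876×0.96186 = -0.249348 + 0.677729 = 0.428381.
Q̄ = (S₀/π) × [bracket] = (1361/π) × 0.428381 = 185.58 W/m².
Ratio Q̄_A / Q̄_B = 433.07 / 185.58 = 2.334.

Q̄_A / Q̄_B ≈ 2.33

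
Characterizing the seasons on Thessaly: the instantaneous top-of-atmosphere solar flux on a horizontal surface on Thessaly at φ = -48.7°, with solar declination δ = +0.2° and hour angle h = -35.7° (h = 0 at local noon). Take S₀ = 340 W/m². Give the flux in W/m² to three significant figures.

181 W/m²

cos θ_z = sin φ sin δ + cos φ cos δ cos h = -0.002622 + 0.535973 = 0.533351.
Flux = S₀ · cos θ_z = 340 × 0.533351 = 181.3 W/m².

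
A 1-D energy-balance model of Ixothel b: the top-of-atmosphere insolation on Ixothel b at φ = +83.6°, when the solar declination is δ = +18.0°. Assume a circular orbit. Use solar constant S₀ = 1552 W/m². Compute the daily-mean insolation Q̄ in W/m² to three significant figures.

Q̄ ≈ 477 W/m²

cos H₀ = −tan(+83.6°) tan(+18.000°) = -2.8967 ≤ −1 ⇒ polar day, H₀ = π.
Bracket: H₀ sin φ sin δ + cos φ cos δ sin H₀ = 3.1416×0.99377×0.30902 + 0.11147×0.95106×0.00000 = 0.964769 + 0.000000 = 0.964769.
Q̄ = (S₀/π) × [bracket] = (1552/π) × 0.964769 = 476.6 W/m².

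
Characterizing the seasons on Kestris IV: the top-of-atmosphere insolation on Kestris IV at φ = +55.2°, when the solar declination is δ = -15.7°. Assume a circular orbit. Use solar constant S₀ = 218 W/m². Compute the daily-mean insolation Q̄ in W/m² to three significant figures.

cos H₀ = −tan(+55.2°) tan(-15.700°) = 0.4044, H₀ = 1.1544 rad.
Bracket: H₀ sin φ sin δ + cos φ cos δ sin H₀ = 1.1544×0.82115×-0.27060 + 0.57071×0.96269×0.91457 = -0.256511 + 0.502480 = 0.245969.
Q̄ = (S₀/π) × [bracket] = (218/π) × 0.245969 = 17.07 W/m².

Q̄ ≈ 17.1 W/m²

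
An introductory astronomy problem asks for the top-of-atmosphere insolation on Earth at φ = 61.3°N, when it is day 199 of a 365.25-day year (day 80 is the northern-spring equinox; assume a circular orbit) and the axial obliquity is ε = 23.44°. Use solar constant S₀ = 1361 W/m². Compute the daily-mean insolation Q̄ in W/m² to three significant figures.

Q̄ ≈ 454 W/m²

Solar longitude: λ_s = 360° × (199 − 80)/365.25 = 117.290°.
sin δ = sin 23.44° × sin 117.290° = 0.35352, so δ = +20.702°.
cos H₀ = −tan(+61.3°) tan(+20.702°) = -0.6903, H₀ = 2.3327 rad.
Bracket: H₀ sin φ sin δ + cos φ cos δ sin H₀ = 2.3327×0.87715×0.35352 + 0.48022×0.93543×0.72354 = 0.723347 + 0.325023 = 1.048370.
Q̄ = (S₀/π) × [bracket] = (1361/π) × 1.048370 = 454.2 W/m².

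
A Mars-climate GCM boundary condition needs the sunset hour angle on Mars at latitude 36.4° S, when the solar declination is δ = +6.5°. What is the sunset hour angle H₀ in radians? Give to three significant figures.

cos H₀ = −tan φ · tan δ = −tan(-36.4°) × tan(+6.500°) = 0.0840, so H₀ = 1.4867 rad = 85.18°.

H₀ = 1.49 rad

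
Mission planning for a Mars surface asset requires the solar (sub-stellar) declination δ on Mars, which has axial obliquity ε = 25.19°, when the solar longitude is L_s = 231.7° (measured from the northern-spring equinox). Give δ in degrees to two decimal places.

δ = -19.51°

sin δ = sin ε · sin L_s = sin 25.19° × sin 231.7° = -0.334018.
δ = arcsin(-0.334018) = -19.51°.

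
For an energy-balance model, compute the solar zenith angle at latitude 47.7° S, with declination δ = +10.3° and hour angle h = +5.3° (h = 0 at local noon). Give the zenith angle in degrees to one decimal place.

cos θ_z = sin ϕ sin δ + cos ϕ cos δ cos h = -0.132248 + 0.659336 = 0.527088.
θ_z = arccos(0.527088) = 58.2°.

θ_z = 58.2°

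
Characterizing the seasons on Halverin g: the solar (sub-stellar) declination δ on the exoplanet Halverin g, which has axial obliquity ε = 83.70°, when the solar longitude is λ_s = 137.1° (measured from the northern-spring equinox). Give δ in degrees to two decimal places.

sin δ = sin ε · sin λ_s = sin 83.70° × sin 137.1° = 0.676610.
δ = arcsin(0.676610) = +42.58°.

δ = +42.58°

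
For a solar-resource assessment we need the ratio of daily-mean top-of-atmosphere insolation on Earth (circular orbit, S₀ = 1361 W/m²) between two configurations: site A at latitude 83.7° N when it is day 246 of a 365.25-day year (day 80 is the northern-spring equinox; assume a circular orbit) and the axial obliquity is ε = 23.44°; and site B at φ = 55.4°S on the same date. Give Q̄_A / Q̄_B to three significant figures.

Q̄_A / Q̄_B ≈ 0.821

— Configuration A (φ=+83.7°):
Solar longitude: λ_s = 360° × (246 − 80)/365.25 = 163.614°.
sin δ = sin 23.44° × sin 163.614° = 0.11222, so δ = +6.443°.
cos H₀ = −tan(+83.7°) tan(+6.443°) = -1.0229 ≤ −1 ⇒ polar day, H₀ = π.
Bracket: H₀ sin φ sin δ + cos φ cos δ sin H₀ = 3.1416×0.99396×0.11222 + 0.10973×0.99368×0.00000 = 0.350421 + 0.000000 = 0.350421.
Q̄ = (S₀/π) × [bracket] = (1361/π) × 0.350421 = 151.81 W/m².
— Configuration B (φ=-55.4°):
cos H₀ = −tan(-55.4°) tan(+6.443°) = 0.1637, H₀ = 1.4064 rad.
Bracket: H₀ sin φ sin δ + cos φ cos δ sin H₀ = 1.4064×-0.82314×0.11222 + 0.56784×0.99368×0.98651 = -0.129913 + 0.556640 = 0.426727.
Q̄ = (S₀/π) × [bracket] = (1361/π) × 0.426727 = 184.87 W/m².
Ratio Q̄_A / Q̄_B = 151.81 / 184.87 = 0.8212.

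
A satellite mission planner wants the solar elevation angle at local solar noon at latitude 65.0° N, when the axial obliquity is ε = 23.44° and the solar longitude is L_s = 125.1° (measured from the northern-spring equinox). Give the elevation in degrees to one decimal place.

44.0°

Solar declination: sin δ = sin ε · sin L_s = sin 23.44° × sin 125.1° = 0.32545, so δ = +18.993°.
At local noon the hour angle is zero, so the zenith angle equals |ϕ − δ| = |+65.0° − (+18.993°)| = 46.007°.
Elevation = 90° − 46.007° = 44.0°.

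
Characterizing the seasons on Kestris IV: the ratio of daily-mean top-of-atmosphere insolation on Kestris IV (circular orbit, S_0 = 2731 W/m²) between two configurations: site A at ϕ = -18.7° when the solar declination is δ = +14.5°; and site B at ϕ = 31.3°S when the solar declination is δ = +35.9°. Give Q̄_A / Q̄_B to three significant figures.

— Configuration A (ϕ=-18.7°):
cos h₀ = −tan(-18.7°) tan(+14.500°) = 0.0875, h₀ = 1.4831 rad.
Bracket: h₀ sin ϕ sin δ + cos ϕ cos δ sin h₀ = 1.4831×-0.32061×0.25038 + 0.94721×0.96815×0.99616 = -0.119055 + 0.913520 = 0.794465.
Q̄ = (S_0/π) × [bracket] = (2731/π) × 0.794465 = 690.63 W/m².
— Configuration B (ϕ=-31.3°):
cos h₀ = −tan(-31.3°) tan(+35.900°) = 0.4401, h₀ = 1.1151 rad.
Bracket: h₀ sin ϕ sin δ + cos ϕ cos δ sin h₀ = 1.1151×-0.51952×0.58637 + 0.85446×0.81004×0.89794 = -0.339694 + 0.621506 = 0.281812.
Q̄ = (S_0/π) × [bracket] = (2731/π) × 0.281812 = 244.98 W/m².
Ratio Q̄_A / Q̄_B = 690.63 / 244.98 = 2.819.

Q̄_A / Q̄_B ≈ 2.82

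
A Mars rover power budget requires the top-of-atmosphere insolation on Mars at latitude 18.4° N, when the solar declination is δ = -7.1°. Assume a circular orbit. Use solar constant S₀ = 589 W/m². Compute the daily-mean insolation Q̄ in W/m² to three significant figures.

Q̄ ≈ 165 W/m²

cos H₀ = −tan(+18.4°) tan(-7.100°) = 0.0414, H₀ = 1.5294 rad.
Bracket: H₀ sin φ sin δ + cos φ cos δ sin H₀ = 1.5294×0.31565×-0.12360 + 0.94888×0.99233×0.99914 = -0.059669 + 0.940792 = 0.881123.
Q̄ = (S₀/π) × [bracket] = (589/π) × 0.881123 = 165.2 W/m².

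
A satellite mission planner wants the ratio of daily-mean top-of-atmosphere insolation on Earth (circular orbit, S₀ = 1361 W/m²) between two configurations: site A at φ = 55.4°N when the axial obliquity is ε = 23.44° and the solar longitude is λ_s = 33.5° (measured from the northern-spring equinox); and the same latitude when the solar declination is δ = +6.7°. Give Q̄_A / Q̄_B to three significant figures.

— Configuration A (φ=+55.4°):
Solar declination: sin δ = sin ε · sin λ_s = sin 23.44° × sin 33.5° = 0.21955, so δ = +12.683°.
cos H₀ = −tan(+55.4°) tan(+12.683°) = -0.3262, H₀ = 1.9031 rad.
Bracket: H₀ sin φ sin δ + cos φ cos δ sin H₀ = 1.9031×0.82314×0.21955 + 0.56784×0.97560×0.94529 = 0.343929 + 0.523676 = 0.867605.
Q̄ = (S₀/π) × [bracket] = (1361/π) × 0.867605 = 375.86 W/m².
— Configuration B (φ=+55.4°):
cos H₀ = −tan(+55.4°) tan(+6.700°) = -0.1703, H₀ = 1.7419 rad.
Bracket: H₀ sin φ sin δ + cos φ cos δ sin H₀ = 1.7419×0.82314×0.11667 + 0.56784×0.99317×0.98539 = 0.167285 + 0.555722 = 0.723007.
Q̄ = (S₀/π) × [bracket] = (1361/π) × 0.723007 = 313.22 W/m².
Ratio Q̄_A / Q̄_B = 375.86 / 313.22 = 1.200.

Q̄_A / Q̄_B ≈ 1.20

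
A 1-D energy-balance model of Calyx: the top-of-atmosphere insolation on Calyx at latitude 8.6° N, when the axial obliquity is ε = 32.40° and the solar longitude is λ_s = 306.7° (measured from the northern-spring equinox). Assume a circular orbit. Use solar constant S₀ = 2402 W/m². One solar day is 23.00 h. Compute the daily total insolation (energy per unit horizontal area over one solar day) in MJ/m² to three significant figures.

50.3 MJ/m²

Solar declination: sin δ = sin ε · sin λ_s = sin 32.40° × sin 306.7° = -0.42961, so δ = -25.443°.
cos H₀ = −tan(+8.6°) tan(-25.443°) = 0.0720, H₀ = 1.4988 rad.
Bracket: H₀ sin φ sin δ + cos φ cos δ sin H₀ = 1.4988×0.14954×-0.42961 + 0.98876×0.90301×0.99741 = -0.096289 + 0.890548 = 0.794259.
Q̄ = (S₀/π) × [bracket] = (2402/π) × 0.794259 = 607.27 W/m².
Daily total = Q̄ × 23.00 h × 3600 s/h = 607.27 × 23.00 × 3600 / 10⁶ = 50.28 MJ/m².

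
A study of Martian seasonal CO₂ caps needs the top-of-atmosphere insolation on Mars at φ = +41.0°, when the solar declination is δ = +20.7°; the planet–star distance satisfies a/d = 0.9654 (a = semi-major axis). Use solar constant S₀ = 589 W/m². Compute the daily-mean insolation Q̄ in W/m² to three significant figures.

Q̄ ≈ 194 W/m²

cos H₀ = −tan(+41.0°) tan(+20.700°) = -0.3285, H₀ = 1.9055 rad.
Bracket: H₀ sin φ sin δ + cos φ cos δ sin H₀ = 1.9055×0.65606×0.35347 + 0.75471×0.93544×0.94451 = 0.441881 + 0.666811 = 1.108692.
Inverse-square distance factor (a/d)² = 0.9654² = 0.931997.
Q̄ = (S₀/π) × 0.931997 × [bracket] = (589/π) × 0.931997 × 1.108692 = 193.7 W/m².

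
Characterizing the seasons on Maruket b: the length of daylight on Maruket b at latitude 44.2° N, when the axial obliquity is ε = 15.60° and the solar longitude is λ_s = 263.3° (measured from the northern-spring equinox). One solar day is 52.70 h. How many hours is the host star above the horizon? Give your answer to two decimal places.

Solar declination: sin δ = sin ε · sin λ_s = sin 15.60° × sin 263.3° = -0.26708, so δ = -15.491°.
cos H₀ = −tan φ · tan δ = −tan(+44.2°) × tan(-15.491°) = 0.2695, so H₀ = 1.2979 rad = 74.36°.
Daylight = 2H₀/(2π) × 52.70 h = (1.2979/π) × 52.70 = 21.77 h.

21.77 h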